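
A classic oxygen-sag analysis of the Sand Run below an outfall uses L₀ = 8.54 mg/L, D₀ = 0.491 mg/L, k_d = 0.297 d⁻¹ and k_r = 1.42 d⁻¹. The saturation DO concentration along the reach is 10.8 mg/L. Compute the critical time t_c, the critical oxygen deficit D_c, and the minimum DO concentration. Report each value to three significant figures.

t_c ≈ 1.18 d; D_c ≈ 1.26 mg/L; min DO ≈ 9.54 mg/L

t_c = [1/(k_r−k_d)] ln[(k_r/k_d)(1 − D₀(k_r−k_d)/(k_d L₀))]
= [1/(1.42−0.297)] ln[(1.42/0.297)(1 − 0.491×1.123/(0.297×8.54))]
= (1/1.123) ln[4.781 × 0.7826] = 0.8905 × ln(3.742) = 0.8905 × 1.320 = 1.175 d.
L(t_c) = L₀ e^(−k_d t_c) = 8.54 × 0.7054 = 6.024 mg/L, and at the critical point k_r D_c = k_d L, so D_c = (0.297/1.42) × 6.024 = 1.260 mg/L.
Minimum DO = C_s − D_c = 10.8 − 1.260 = 9.540 mg/L.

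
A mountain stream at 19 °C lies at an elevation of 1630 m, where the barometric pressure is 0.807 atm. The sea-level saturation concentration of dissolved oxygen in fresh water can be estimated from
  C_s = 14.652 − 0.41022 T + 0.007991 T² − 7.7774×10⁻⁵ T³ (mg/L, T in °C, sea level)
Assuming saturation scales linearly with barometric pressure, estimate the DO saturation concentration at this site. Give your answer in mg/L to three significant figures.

At sea level: C_s = 14.652 − 0.41022×19 + 0.007991×19² − 7.7774×10⁻⁵×19³ = 9.209 mg/L.
Pressure correction: C_s' = 9.209 × 0.807 = 7.432 mg/L.

C_s ≈ 7.43 mg/L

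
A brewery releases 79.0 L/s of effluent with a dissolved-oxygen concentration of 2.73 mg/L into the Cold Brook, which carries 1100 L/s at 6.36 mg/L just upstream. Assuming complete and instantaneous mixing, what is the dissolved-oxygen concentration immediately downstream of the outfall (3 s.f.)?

Flow-weighted mixing: C = (Q_r C_r + Q_w C_w)/(Q_r + Q_w)
= (1100×6.36 + 79.0×2.73)/(1100 + 79.0) = 7212/1179 = 6.117 mg/L.

6.12 mg/L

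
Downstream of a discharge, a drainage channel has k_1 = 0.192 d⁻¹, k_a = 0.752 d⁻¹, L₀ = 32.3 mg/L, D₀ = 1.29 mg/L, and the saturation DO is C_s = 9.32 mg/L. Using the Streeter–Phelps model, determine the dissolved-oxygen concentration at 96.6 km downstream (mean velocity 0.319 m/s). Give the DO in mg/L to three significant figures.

Travel time t = x/v = 96.6 km / (0.319 m/s) = 96600 m / 0.319 m/s = 302800 s = 3.505 d.
k_1 L₀/(k_a−k_1) = 0.192×32.3/(0.752−0.192) = 6.202/0.5600 = 11.07 mg/L.
e^(−k_1 t) = e^(−0.192×3.505) = 0.5102; e^(−k_a t) = e^(−0.752×3.505) = 0.07167.
D = 11.07 × (0.5102 − 0.07167) + 1.29 × 0.07167 = 4.856 + 0.09246 = 4.949 mg/L.
DO = C_s − D = 9.32 − 4.949 = 4.371 mg/L.

DO ≈ 4.37 mg/L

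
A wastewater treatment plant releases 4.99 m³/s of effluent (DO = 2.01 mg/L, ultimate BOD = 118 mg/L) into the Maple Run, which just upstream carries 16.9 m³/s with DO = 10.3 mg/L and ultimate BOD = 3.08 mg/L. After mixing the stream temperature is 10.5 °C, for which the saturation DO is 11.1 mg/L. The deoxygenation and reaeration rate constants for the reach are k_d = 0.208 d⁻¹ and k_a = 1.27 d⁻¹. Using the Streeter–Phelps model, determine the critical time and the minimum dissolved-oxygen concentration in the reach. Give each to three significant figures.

Mixed DO = (16.9×10.3 + 4.99×2.01)/(16.9+4.99) = 184.1/21.89 = 8.410 mg/L.
Mixed L₀ = (16.9×3.08 + 4.99×118)/(21.89) = 640.9/21.89 = 29.28 mg/L.
Initial deficit D₀ = C_s − DO₀ = 11.1 − 8.410 = 2.690 mg/L.
t_c = (1/1.062) ln[(1.27/0.208)(1 − 2.690×1.062/(0.208×29.28))] = 0.9416 × ln(3.242) = 1.107 d.
D_c = (0.208/1.27) × 29.28 × e^(−0.208×1.107) = 0.1638 × 29.28 × 0.7943 = 3.808 mg/L.
Minimum DO = 11.1 − 3.808 = 7.292 mg/L.

t_c ≈ 1.11 d; minimum DO ≈ 7.29 mg/L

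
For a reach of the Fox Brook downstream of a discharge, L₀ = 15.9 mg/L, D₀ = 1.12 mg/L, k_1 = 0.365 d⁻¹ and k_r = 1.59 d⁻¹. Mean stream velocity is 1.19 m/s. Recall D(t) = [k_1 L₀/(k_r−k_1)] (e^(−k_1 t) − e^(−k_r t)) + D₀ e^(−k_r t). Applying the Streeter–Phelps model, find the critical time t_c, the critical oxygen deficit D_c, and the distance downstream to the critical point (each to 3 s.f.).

t_c = [1/(k_r−k_1)] ln[(k_r/k_1)(1 − D₀(k_r−k_1)/(k_1 L₀))]
= [1/(1.59−0.365)] ln[(1.59/0.365)(1 − 1.12×1.225/(0.365×15.9))]
= (1/1.225) ln[4.356 × 0.7636] = 0.8163 × ln(3.326) = 0.8163 × 1.202 = 0.9811 d.
L(t_c) = L₀ e^(−k_1 t_c) = 15.9 × 0.6990 = 11.11 mg/L, and at the critical point k_r D_c = k_1 L, so D_c = (0.365/1.59) × 11.11 = 2.551 mg/L.
x_c = v t_c = 1.19 m/s × 0.9811 d × 86400 s/d = 100900 m ≈ 101 km.

t_c ≈ 0.981 d; D_c ≈ 2.55 mg/L; x_c ≈ 101 km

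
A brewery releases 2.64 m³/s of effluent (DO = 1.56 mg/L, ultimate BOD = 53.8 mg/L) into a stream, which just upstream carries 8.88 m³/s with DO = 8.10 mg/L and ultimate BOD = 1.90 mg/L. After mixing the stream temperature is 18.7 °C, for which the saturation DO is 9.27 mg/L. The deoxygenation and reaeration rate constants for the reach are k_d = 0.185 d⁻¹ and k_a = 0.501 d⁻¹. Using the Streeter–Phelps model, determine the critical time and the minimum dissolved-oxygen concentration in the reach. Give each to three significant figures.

Mixed DO = (8.88×8.10 + 2.64×1.56)/(8.88+2.64) = 76.05/11.52 = 6.601 mg/L.
Mixed L₀ = (8.88×1.90 + 2.64×53.8)/(11.52) = 158.9/11.52 = 13.79 mg/L.
Initial deficit D₀ = C_s − DO₀ = 9.27 − 6.601 = 2.669 mg/L.
t_c = (1/0.3160) ln[(0.501/0.185)(1 − 2.669×0.3160/(0.185×13.79))] = 3.165 × ln(1.813) = 1.883 d.
D_c = (0.185/0.501) × 13.79 × e^(−0.185×1.883) = 0.3693 × 13.79 × 0.7058 = 3.595 mg/L.
Minimum DO = 9.27 − 3.595 = 5.675 mg/L.

t_c ≈ 1.88 d; minimum DO ≈ 5.67 mg/L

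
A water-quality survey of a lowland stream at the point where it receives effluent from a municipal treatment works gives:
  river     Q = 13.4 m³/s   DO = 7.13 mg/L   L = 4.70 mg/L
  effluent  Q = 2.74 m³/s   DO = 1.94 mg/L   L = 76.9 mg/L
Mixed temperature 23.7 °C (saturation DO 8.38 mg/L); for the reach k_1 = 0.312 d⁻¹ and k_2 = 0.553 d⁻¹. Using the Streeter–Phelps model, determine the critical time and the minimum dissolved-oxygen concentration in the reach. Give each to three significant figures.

t_c ≈ 1.95 d; minimum DO ≈ 3.18 mg/L

Mixed DO = (13.4×7.13 + 2.74×1.94)/(13.4+2.74) = 100.9/16.14 = 6.249 mg/L.
Mixed L₀ = (13.4×4.70 + 2.74×76.9)/(16.14) = 273.7/16.14 = 16.96 mg/L.
Initial deficit D₀ = C_s − DO₀ = 8.38 − 6.249 = 2.131 mg/L.
t_c = (1/0.2410) ln[(0.553/0.312)(1 − 2.131×0.2410/(0.312×16.96))] = 4.149 × ln(1.600) = 1.951 d.
D_c = (0.312/0.553) × 16.96 × e^(−0.312×1.951) = 0.5642 × 16.96 × 0.5440 = 5.205 mg/L.
Minimum DO = 8.38 − 5.205 = 3.175 mg/L.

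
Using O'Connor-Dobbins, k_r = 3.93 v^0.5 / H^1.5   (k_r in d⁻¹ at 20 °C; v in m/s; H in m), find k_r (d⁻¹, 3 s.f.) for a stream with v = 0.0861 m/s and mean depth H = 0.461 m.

k_r ≈ 3.68 d⁻¹

k_r = 3.93 × 0.0861^0.5 / 0.461^1.5 = 3.93 × 0.2934 / 0.3130 = 3.684 d⁻¹.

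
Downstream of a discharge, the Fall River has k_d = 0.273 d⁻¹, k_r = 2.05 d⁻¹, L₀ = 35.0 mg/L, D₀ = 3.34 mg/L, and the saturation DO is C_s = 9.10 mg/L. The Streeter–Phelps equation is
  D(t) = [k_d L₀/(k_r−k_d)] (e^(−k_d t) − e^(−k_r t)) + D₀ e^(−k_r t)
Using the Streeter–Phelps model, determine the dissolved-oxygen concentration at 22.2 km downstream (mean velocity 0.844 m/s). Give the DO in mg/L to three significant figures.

DO ≈ 5.24 mg/L

Travel time t = x/v = 22.2 km / (0.844 m/s) = 22200 m / 0.844 m/s = 26300 s = 0.3044 d.
k_d L₀/(k_r−k_d) = 0.273×35.0/(2.05−0.273) = 9.555/1.777 = 5.377 mg/L.
e^(−k_d t) = e^(−0.273×0.3044) = 0.9202; e^(−k_r t) = e^(−2.05×0.3044) = 0.5357.
D = 5.377 × (0.9202 − 0.5357) + 3.34 × 0.5357 = 2.067 + 1.789 = 3.857 mg/L.
DO = C_s − D = 9.10 − 3.857 = 5.243 mg/L.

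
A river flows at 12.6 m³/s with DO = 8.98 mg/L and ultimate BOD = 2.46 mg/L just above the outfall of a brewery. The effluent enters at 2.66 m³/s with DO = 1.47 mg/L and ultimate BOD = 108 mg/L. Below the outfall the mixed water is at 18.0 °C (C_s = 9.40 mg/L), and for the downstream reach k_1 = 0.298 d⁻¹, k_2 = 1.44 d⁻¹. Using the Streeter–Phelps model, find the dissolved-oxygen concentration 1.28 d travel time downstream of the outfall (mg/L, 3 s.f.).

DO ≈ 6.27 mg/L

Mixed DO = (12.6×8.98 + 2.66×1.47)/(12.6+2.66) = 117.1/15.26 = 7.671 mg/L.
Mixed L₀ = (12.6×2.46 + 2.66×108)/(15.26) = 318.3/15.26 = 20.86 mg/L.
Initial deficit D₀ = C_s − DO₀ = 9.40 − 7.671 = 1.729 mg/L.
D(1.28) = [0.298×20.86/(1.44−0.298)](e^(−0.298×1.28) − e^(−1.44×1.28)) + 1.729 e^(−1.44×1.28)
= 5.443 × (0.6829 − 0.1583) + 1.729 × 0.1583 = 3.129 mg/L.
DO = 9.40 − 3.129 = 6.271 mg/L.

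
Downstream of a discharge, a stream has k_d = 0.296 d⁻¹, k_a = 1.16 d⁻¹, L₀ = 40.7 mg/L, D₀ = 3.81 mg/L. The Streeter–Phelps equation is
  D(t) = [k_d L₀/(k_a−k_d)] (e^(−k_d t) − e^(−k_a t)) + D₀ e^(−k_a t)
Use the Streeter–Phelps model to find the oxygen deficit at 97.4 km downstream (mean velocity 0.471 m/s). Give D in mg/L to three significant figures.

D ≈ 6.23 mg/L

Travel time t = x/v = 97.4 km / (0.471 m/s) = 97400 m / 0.471 m/s = 206800 s = 2.393 d.
k_d L₀/(k_a−k_d) = 0.296×40.7/(1.16−0.296) = 12.05/0.8640 = 13.94 mg/L.
e^(−k_d t) = e^(−0.296×2.393) = 0.4924; e^(−k_a t) = e^(−1.16×2.393) = 0.06226.
D = 13.94 × (0.4924 − 0.06226) + 3.81 × 0.06226 = 5.998 + 0.2372 = 6.235 mg/L.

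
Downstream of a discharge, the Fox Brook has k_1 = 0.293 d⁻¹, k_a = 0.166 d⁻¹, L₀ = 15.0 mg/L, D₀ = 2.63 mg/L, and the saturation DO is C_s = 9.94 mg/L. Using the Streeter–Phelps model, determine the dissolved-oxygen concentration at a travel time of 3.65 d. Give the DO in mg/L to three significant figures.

DO ≈ 1.50 mg/L

k_1 L₀/(k_a−k_1) = 0.293×15.0/(0.166−0.293) = 4.395/-0.1270 = -34.61 mg/L.
e^(−k_1 t) = e^(−0.293×3.650) = 0.3432; e^(−k_a t) = e^(−0.166×3.650) = 0.5456.
D = -34.61 × (0.3432 − 0.5456) + 2.63 × 0.5456 = 7.004 + 1.435 = 8.439 mg/L.
DO = C_s − D = 9.94 − 8.439 = 1.501 mg/L.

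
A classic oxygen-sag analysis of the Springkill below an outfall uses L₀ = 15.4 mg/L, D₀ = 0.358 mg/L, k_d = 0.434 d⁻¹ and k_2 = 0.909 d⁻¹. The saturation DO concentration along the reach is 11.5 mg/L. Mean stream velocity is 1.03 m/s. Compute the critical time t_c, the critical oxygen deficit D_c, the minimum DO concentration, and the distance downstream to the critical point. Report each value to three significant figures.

t_c = [1/(k_2−k_d)] ln[(k_2/k_d)(1 − D₀(k_2−k_d)/(k_d L₀))]
= [1/(0.909−0.434)] ln[(0.909/0.434)(1 − 0.358×0.4750/(0.434×15.4))]
= (1/0.4750) ln[2.094 × 0.9746] = 2.105 × ln(2.041) = 2.105 × 0.7135 = 1.502 d.
D_c = (k_d/k_2) L₀ e^(−k_d t_c) = (0.434/0.909) × 15.4 × e^(−0.434×1.502) = 0.4774 × 15.4 × 0.5210 = 3.831 mg/L.
Minimum DO = C_s − D_c = 11.5 − 3.831 = 7.669 mg/L.
x_c = v t_c = 1.03 m/s × 1.502 d × 86400 s/d = 133700 m ≈ 134 km.

t_c ≈ 1.50 d; D_c ≈ 3.83 mg/L; min DO ≈ 7.67 mg/L; x_c ≈ 134 km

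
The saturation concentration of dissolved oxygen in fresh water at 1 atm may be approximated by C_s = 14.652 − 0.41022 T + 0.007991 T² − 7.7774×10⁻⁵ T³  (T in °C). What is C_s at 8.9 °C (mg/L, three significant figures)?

C_s ≈ 11.6 mg/L

C_s = 14.652 − 0.41022×8.9 + 0.007991×8.9² − 7.7774×10⁻⁵×8.9³ = 11.58 mg/L.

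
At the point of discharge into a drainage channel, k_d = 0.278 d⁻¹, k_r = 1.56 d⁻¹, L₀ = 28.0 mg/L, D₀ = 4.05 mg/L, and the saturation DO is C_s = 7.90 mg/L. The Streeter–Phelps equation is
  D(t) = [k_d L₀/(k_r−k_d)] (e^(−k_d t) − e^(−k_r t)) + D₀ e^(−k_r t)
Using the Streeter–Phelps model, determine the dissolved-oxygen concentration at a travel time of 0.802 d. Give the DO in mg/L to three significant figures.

DO ≈ 3.62 mg/L

k_d L₀/(k_r−k_d) = 0.278×28.0/(1.56−0.278) = 7.784/1.282 = 6.072 mg/L.
e^(−k_d t) = e^(−0.278×0.8020) = 0.8002; e^(−k_r t) = e^(−1.56×0.8020) = 0.2862.
D = 6.072 × (0.8002 − 0.2862) + 4.05 × 0.2862 = 3.121 + 1.159 = 4.280 mg/L.
DO = C_s − D = 7.90 − 4.280 = 3.620 mg/L.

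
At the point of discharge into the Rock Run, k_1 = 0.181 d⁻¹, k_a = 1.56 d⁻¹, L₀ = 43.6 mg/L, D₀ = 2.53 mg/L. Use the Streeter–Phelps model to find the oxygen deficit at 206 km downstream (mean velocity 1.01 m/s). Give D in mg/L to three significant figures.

Travel time t = x/v = 206 km / (1.01 m/s) = 206000 m / 1.01 m/s = 204000 s = 2.361 d.
k_1 L₀/(k_a−k_1) = 0.181×43.6/(1.56−0.181) = 7.892/1.379 = 5.723 mg/L.
e^(−k_1 t) = e^(−0.181×2.361) = 0.6523; e^(−k_a t) = e^(−1.56×2.361) = 0.02516.
D = 5.723 × (0.6523 − 0.02516) + 2.53 × 0.02516 = 3.589 + 0.06365 = 3.652 mg/L.

D ≈ 3.65 mg/L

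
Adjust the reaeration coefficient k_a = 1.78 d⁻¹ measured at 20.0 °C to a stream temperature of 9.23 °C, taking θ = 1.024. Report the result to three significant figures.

k_a ≈ 1.38 d⁻¹

k_a(T₂) = k_a(T₁) · θ^(T₂−T₁) = 1.78 × 1.024^(9.23−20.0)
= 1.78 × 1.024^-10.8 = 1.78 × 0.7746 = 1.379 d⁻¹.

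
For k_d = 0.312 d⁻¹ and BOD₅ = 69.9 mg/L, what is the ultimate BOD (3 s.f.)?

BOD₅ = L₀(1 − e^(−5k_d)) ⇒ L₀ = BOD₅ / (1 − e^(−5×0.312))
= 69.9 / (1 − 0.2101) = 69.9 / 0.7899 = 88.50 mg/L.

L₀ ≈ 88.5 mg/L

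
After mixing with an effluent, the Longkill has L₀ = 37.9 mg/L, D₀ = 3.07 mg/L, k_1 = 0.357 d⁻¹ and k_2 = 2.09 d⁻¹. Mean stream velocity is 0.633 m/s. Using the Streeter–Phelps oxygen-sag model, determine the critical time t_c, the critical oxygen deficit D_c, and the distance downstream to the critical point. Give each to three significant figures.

t_c ≈ 0.731 d; D_c ≈ 4.99 mg/L; x_c ≈ 40.0 km

At the critical point dD/dt = 0, so k_1 L₀ e^(−k_1 t) = k_2 D. Substituting D(t) from the Streeter–Phelps equation and solving for t gives
t_c = ln[(k_2/k_1)(1 − D₀(k_2−k_1)/(k_1 L₀))] / (k_2−k_1).
Here k_2−k_1 = 1.733 d⁻¹ and 1 − D₀(k_2−k_1)/(k_1 L₀) = 1 − 3.07×1.733/(0.357×37.9) = 0.6068, so
t_c = ln(5.854 × 0.6068) / 1.733 = 1.268 / 1.733 = 0.7315 d.
D_c = (k_1/k_2) L₀ e^(−k_1 t_c) = (0.357/2.09) × 37.9 × e^(−0.357×0.7315) = 0.1708 × 37.9 × 0.7702 = 4.986 mg/L.
x_c = v t_c = 0.633 m/s × 0.7315 d × 86400 s/d = 40000 m ≈ 40.0 km.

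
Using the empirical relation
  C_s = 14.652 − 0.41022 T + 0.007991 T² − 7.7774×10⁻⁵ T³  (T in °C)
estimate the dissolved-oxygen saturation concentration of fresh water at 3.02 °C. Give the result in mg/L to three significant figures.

C_s ≈ 13.5 mg/L

C_s = 14.652 − 0.41022×3.02 + 0.007991×3.02² − 7.7774×10⁻⁵×3.02³ = 13.48 mg/L.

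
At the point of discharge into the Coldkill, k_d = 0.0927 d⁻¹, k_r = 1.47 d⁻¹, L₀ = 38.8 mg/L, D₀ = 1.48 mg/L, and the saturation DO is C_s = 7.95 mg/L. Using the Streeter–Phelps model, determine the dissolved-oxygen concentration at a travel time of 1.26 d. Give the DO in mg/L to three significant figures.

DO ≈ 5.80 mg/L

k_d L₀/(k_r−k_d) = 0.0927×38.8/(1.47−0.0927) = 3.597/1.377 = 2.611 mg/L.
e^(−k_d t) = e^(−0.0927×1.260) = 0.8898; e^(−k_r t) = e^(−1.47×1.260) = 0.1569.
D = 2.611 × (0.8898 − 0.1569) + 1.48 × 0.1569 = 1.914 + 0.2322 = 2.146 mg/L.
DO = C_s − D = 7.95 − 2.146 = 5.804 mg/L.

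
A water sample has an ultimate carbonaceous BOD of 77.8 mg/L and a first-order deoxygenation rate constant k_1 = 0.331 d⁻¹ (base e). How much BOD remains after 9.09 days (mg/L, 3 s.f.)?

L ≈ 3.84 mg/L

L_t = L₀ e^(−k_1 t) = 77.8 × e^(−0.331×9.09) = 77.8 × 0.04935 = 3.840 mg/L.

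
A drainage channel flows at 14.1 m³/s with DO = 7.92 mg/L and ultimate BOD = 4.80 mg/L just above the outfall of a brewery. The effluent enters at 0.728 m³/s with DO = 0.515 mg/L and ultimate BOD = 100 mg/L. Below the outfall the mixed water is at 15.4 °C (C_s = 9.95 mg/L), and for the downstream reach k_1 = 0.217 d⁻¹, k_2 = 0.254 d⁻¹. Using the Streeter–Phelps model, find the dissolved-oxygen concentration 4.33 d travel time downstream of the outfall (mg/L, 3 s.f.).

DO ≈ 5.94 mg/L

Mixed DO = (14.1×7.92 + 0.728×0.515)/(14.1+0.728) = 112.0/14.83 = 7.556 mg/L.
Mixed L₀ = (14.1×4.80 + 0.728×100)/(14.83) = 140.5/14.83 = 9.474 mg/L.
Initial deficit D₀ = C_s − DO₀ = 9.95 − 7.556 = 2.394 mg/L.
D(4.33) = [0.217×9.474/(0.254−0.217)](e^(−0.217×4.33) − e^(−0.254×4.33)) + 2.394 e^(−0.254×4.33)
= 55.56 × (0.3908 − 0.3329) + 2.394 × 0.3329 = 4.011 mg/L.
DO = 9.95 − 4.011 = 5.939 mg/L.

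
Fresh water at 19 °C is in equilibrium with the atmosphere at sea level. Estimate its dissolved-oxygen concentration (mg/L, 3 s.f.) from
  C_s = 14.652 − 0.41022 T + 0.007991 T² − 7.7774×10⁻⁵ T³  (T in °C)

C_s ≈ 9.21 mg/L

C_s = 14.652 − 0.41022×19 + 0.007991×19² − 7.7774×10⁻⁵×19³ = 9.209 mg/L.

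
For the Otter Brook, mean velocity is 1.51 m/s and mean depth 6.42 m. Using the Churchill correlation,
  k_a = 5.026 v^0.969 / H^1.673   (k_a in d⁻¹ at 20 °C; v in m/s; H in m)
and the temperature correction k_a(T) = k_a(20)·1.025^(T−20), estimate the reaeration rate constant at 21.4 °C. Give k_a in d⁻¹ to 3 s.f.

k_a(20) = 5.026 × 1.51^0.969 / 6.42^1.673 = 5.026 × 1.491 / 22.44 = 0.3339 d⁻¹.
k_a(21.4) = 0.3339 × 1.025^(21.4−20) = 0.3339 × 1.035 = 0.3457 d⁻¹.

k_a ≈ 0.346 d⁻¹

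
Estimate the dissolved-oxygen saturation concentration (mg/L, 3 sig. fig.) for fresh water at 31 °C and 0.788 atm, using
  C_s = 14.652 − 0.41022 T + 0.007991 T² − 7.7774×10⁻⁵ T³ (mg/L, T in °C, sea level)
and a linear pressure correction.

C_s ≈ 5.75 mg/L

At sea level: C_s = 14.652 − 0.41022×31 + 0.007991×31² − 7.7774×10⁻⁵×31³ = 7.298 mg/L.
Pressure correction: C_s' = 7.298 × 0.788 = 5.750 mg/L.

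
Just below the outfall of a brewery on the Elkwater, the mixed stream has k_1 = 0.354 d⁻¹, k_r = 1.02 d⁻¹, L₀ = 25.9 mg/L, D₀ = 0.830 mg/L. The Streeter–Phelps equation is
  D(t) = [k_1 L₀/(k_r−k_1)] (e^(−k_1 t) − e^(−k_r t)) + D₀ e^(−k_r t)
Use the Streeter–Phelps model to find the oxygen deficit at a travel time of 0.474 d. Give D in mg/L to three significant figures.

k_1 L₀/(k_r−k_1) = 0.354×25.9/(1.02−0.354) = 9.169/0.6660 = 13.77 mg/L.
e^(−k_1 t) = e^(−0.354×0.4740) = 0.8455; e^(−k_r t) = e^(−1.02×0.4740) = 0.6166.
D = 13.77 × (0.8455 − 0.6166) + 0.830 × 0.6166 = 3.151 + 0.5118 = 3.663 mg/L.

D ≈ 3.66 mg/L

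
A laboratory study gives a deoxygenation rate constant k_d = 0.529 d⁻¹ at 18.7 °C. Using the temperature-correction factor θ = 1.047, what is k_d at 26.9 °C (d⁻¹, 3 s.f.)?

k_d(T₂) = k_d(T₁) · θ^(T₂−T₁) = 0.529 × 1.047^(26.9−18.7)
= 0.529 × 1.047^8.20 = 0.529 × 1.457 = 0.7709 d⁻¹.

k_d ≈ 0.771 d⁻¹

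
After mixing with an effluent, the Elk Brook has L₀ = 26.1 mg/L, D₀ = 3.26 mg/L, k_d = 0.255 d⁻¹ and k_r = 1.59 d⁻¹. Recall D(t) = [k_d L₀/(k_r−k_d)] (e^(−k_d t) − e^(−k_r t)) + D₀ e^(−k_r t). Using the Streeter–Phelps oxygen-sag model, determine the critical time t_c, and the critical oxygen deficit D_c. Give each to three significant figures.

With k_r/k_d = 6.235 and 1 − D₀(k_r−k_d)/(k_d L₀) = 0.3461,
t_c = ln(6.235 × 0.3461) / (1.59 − 0.255) = ln(2.158) / 1.335 = 0.7692/1.335 = 0.5762 d.
D_c = (k_d/k_r) L₀ e^(−k_d t_c) = (0.255/1.59) × 26.1 × e^(−0.255×0.5762) = 0.1604 × 26.1 × 0.8634 = 3.614 mg/L.

t_c ≈ 0.576 d; D_c ≈ 3.61 mg/L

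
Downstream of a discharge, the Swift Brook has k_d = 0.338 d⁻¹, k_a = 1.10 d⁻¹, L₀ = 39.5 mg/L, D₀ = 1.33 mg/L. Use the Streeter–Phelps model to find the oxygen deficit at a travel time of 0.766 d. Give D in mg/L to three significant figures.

k_d L₀/(k_a−k_d) = 0.338×39.5/(1.10−0.338) = 13.35/0.7620 = 17.52 mg/L.
e^(−k_d t) = e^(−0.338×0.7660) = 0.7719; e^(−k_a t) = e^(−1.10×0.7660) = 0.4306.
D = 17.52 × (0.7719 − 0.4306) + 1.33 × 0.4306 = 5.980 + 0.5727 = 6.553 mg/L.

D ≈ 6.55 mg/L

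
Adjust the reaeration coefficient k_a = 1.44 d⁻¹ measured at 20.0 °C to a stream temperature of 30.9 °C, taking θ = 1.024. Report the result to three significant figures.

k_a ≈ 1.86 d⁻¹

k_a(T₂) = k_a(T₁) · θ^(T₂−T₁) = 1.44 × 1.024^(30.9−20.0)
= 1.44 × 1.024^10.9 = 1.44 × 1.295 = 1.865 d⁻¹.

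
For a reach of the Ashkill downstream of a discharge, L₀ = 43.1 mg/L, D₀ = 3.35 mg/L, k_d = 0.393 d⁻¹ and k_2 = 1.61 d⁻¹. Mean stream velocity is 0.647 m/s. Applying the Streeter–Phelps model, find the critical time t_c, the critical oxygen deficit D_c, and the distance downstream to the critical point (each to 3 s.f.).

t_c ≈ 0.932 d; D_c ≈ 7.29 mg/L; x_c ≈ 52.1 km

t_c = [1/(k_2−k_d)] ln[(k_2/k_d)(1 − D₀(k_2−k_d)/(k_d L₀))]
= [1/(1.61−0.393)] ln[(1.61/0.393)(1 − 3.35×1.217/(0.393×43.1))]
= (1/1.217) ln[4.097 × 0.7593] = 0.8217 × ln(3.111) = 0.8217 × 1.135 = 0.9325 d.
D_c = (k_d/k_2) L₀ e^(−k_d t_c) = (0.393/1.61) × 43.1 × e^(−0.393×0.9325) = 0.2441 × 43.1 × 0.6932 = 7.293 mg/L.
x_c = v t_c = 0.647 m/s × 0.9325 d × 86400 s/d = 52130 m ≈ 52.1 km.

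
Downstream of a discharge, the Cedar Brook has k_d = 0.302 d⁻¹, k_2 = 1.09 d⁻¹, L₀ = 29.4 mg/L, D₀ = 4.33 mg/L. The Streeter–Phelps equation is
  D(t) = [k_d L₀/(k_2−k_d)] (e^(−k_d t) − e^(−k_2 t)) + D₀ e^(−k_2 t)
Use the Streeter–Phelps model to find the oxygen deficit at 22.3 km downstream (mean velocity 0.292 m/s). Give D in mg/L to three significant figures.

Travel time t = x/v = 22.3 km / (0.292 m/s) = 22300 m / 0.292 m/s = 76370 s = 0.8839 d.
k_d L₀/(k_2−k_d) = 0.302×29.4/(1.09−0.302) = 8.879/0.7880 = 11.27 mg/L.
e^(−k_d t) = e^(−0.302×0.8839) = 0.7657; e^(−k_2 t) = e^(−1.09×0.8839) = 0.3816.
D = 11.27 × (0.7657 − 0.3816) + 4.33 × 0.3816 = 4.328 + 1.652 = 5.981 mg/L.

D ≈ 5.98 mg/L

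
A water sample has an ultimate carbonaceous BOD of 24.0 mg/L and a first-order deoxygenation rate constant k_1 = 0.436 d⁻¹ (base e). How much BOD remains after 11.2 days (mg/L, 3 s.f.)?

L_t = L₀ e^(−k_1 t) = 24.0 × e^(−0.436×11.2) = 24.0 × 0.007573 = 0.1817 mg/L.

L ≈ 0.182 mg/L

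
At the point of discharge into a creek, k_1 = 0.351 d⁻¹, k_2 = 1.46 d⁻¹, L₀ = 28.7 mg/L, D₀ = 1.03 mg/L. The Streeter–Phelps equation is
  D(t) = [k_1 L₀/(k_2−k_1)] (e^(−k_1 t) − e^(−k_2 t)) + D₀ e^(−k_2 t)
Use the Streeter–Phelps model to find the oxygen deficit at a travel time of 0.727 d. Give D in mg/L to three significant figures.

D ≈ 4.25 mg/L

k_1 L₀/(k_2−k_1) = 0.351×28.7/(1.46−0.351) = 10.07/1.109 = 9.084 mg/L.
e^(−k_1 t) = e^(−0.351×0.7270) = 0.7748; e^(−k_2 t) = e^(−1.46×0.7270) = 0.3460.
D = 9.084 × (0.7748 − 0.3460) + 1.03 × 0.3460 = 3.895 + 0.3563 = 4.252 mg/L.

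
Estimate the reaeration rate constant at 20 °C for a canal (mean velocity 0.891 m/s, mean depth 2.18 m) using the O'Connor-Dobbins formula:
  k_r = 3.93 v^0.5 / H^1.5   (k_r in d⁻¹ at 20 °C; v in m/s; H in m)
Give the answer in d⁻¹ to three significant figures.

k_r = 3.93 × 0.891^0.5 / 2.18^1.5 = 3.93 × 0.9439 / 3.219 = 1.153 d⁻¹.

k_r ≈ 1.15 d⁻¹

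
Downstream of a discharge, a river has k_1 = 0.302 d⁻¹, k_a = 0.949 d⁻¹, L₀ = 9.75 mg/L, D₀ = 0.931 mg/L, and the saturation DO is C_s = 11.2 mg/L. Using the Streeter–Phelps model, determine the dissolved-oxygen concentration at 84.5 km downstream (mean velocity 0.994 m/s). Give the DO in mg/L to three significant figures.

Travel time t = x/v = 84.5 km / (0.994 m/s) = 84500 m / 0.994 m/s = 85010 s = 0.9839 d.
k_1 L₀/(k_a−k_1) = 0.302×9.75/(0.949−0.302) = 2.945/0.6470 = 4.551 mg/L.
e^(−k_1 t) = e^(−0.302×0.9839) = 0.7429; e^(−k_a t) = e^(−0.949×0.9839) = 0.3931.
D = 4.551 × (0.7429 − 0.3931) + 0.931 × 0.3931 = 1.592 + 0.3660 = 1.958 mg/L.
DO = C_s − D = 11.2 − 1.958 = 9.242 mg/L.

DO ≈ 9.24 mg/L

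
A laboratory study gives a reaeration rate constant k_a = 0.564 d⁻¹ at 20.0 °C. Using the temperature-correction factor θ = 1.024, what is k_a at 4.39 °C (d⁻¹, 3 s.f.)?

k_a(T₂) = k_a(T₁) · θ^(T₂−T₁) = 0.564 × 1.024^(4.39−20.0)
= 0.564 × 1.024^-15.6 = 0.564 × 0.6906 = 0.3895 d⁻¹.

k_a ≈ 0.389 d⁻¹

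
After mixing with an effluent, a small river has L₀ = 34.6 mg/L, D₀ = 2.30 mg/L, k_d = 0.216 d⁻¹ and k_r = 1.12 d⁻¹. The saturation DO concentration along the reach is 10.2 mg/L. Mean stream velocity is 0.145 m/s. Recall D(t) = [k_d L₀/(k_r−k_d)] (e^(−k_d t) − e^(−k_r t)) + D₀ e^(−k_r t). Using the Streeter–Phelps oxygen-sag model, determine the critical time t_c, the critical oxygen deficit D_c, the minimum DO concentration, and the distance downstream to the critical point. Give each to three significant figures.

At the critical point dD/dt = 0, so k_d L₀ e^(−k_d t) = k_r D. Substituting D(t) from the Streeter–Phelps equation and solving for t gives
t_c = ln[(k_r/k_d)(1 − D₀(k_r−k_d)/(k_d L₀))] / (k_r−k_d).
Here k_r−k_d = 0.9040 d⁻¹ and 1 − D₀(k_r−k_d)/(k_d L₀) = 1 − 2.30×0.9040/(0.216×34.6) = 0.7218, so
t_c = ln(5.185 × 0.7218) / 0.9040 = 1.320 / 0.9040 = 1.460 d.
D_c = (k_d/k_r) L₀ e^(−k_d t_c) = (0.216/1.12) × 34.6 × e^(−0.216×1.460) = 0.1929 × 34.6 × 0.7295 = 4.868 mg/L.
Minimum DO = C_s − D_c = 10.2 − 4.868 = 5.332 mg/L.
x_c = v t_c = 0.145 m/s × 1.460 d × 86400 s/d = 18290 m ≈ 18.3 km.

t_c ≈ 1.46 d; D_c ≈ 4.87 mg/L; min DO ≈ 5.33 mg/L; x_c ≈ 18.3 km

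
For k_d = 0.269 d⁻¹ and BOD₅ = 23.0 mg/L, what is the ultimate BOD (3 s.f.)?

BOD₅ = L₀(1 − e^(−5k_d)) ⇒ L₀ = BOD₅ / (1 − e^(−5×0.269))
= 23.0 / (1 − 0.2605) = 23.0 / 0.7395 = 31.10 mg/L.

L₀ ≈ 31.1 mg/L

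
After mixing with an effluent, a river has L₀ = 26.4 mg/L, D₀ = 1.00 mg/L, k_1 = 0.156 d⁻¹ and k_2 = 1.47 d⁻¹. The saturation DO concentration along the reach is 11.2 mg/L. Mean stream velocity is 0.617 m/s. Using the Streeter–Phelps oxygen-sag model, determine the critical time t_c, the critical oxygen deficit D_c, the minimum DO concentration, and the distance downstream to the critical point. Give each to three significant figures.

With k_2/k_1 = 9.423 and 1 − D₀(k_2−k_1)/(k_1 L₀) = 0.6809,
t_c = ln(9.423 × 0.6809) / (1.47 − 0.156) = ln(6.417) / 1.314 = 1.859/1.314 = 1.415 d.
D_c = (k_1/k_2) L₀ e^(−k_1 t_c) = (0.156/1.47) × 26.4 × e^(−0.156×1.415) = 0.1061 × 26.4 × 0.8020 = 2.247 mg/L.
Minimum DO = C_s − D_c = 11.2 − 2.247 = 8.953 mg/L.
x_c = v t_c = 0.617 m/s × 1.415 d × 86400 s/d = 75410 m ≈ 75.4 km.

t_c ≈ 1.41 d; D_c ≈ 2.25 mg/L; min DO ≈ 8.95 mg/L; x_c ≈ 75.4 km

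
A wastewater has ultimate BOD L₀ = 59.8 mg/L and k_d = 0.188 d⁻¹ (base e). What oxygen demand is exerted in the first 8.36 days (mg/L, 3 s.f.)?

y ≈ 47.4 mg/L

y_t = L₀(1 − e^(−k_d t)) = 59.8 × (1 − e^(−0.188×8.36))
= 59.8 × (1 − 0.2077) = 59.8 × 0.7923 = 47.38 mg/L.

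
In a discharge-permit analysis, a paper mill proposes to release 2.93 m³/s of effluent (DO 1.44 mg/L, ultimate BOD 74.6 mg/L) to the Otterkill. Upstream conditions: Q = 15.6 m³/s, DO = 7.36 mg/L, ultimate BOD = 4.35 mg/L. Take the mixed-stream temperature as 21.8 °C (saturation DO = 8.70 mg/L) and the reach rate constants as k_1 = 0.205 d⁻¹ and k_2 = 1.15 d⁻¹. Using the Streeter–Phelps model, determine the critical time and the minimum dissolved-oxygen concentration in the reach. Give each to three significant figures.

Mixed DO = (15.6×7.36 + 2.93×1.44)/(15.6+2.93) = 119.0/18.53 = 6.424 mg/L.
Mixed L₀ = (15.6×4.35 + 2.93×74.6)/(18.53) = 286.4/18.53 = 15.46 mg/L.
Initial deficit D₀ = C_s − DO₀ = 8.70 − 6.424 = 2.276 mg/L.
t_c = (1/0.9450) ln[(1.15/0.205)(1 − 2.276×0.9450/(0.205×15.46))] = 1.058 × ln(1.802) = 0.6232 d.
D_c = (0.205/1.15) × 15.46 × e^(−0.205×0.6232) = 0.1783 × 15.46 × 0.8801 = 2.425 mg/L.
Minimum DO = 8.70 − 2.425 = 6.275 mg/L.

t_c ≈ 0.623 d; minimum DO ≈ 6.27 mg/L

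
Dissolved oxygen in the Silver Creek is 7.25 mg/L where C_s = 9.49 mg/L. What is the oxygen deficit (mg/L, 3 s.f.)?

D ≈ 2.24 mg/L

D = C_s − C = 9.49 − 7.25 = 2.24 mg/L.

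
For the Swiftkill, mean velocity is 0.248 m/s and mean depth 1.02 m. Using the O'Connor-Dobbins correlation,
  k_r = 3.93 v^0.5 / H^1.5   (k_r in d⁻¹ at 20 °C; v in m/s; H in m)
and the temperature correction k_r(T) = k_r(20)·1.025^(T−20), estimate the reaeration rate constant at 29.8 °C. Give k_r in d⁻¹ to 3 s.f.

k_r ≈ 2.42 d⁻¹

k_r(20) = 3.93 × 0.248^0.5 / 1.02^1.5 = 3.93 × 0.4980 / 1.030 = 1.900 d⁻¹.
k_r(29.8) = 1.900 × 1.025^(29.8−20) = 1.900 × 1.274 = 2.420 d⁻¹.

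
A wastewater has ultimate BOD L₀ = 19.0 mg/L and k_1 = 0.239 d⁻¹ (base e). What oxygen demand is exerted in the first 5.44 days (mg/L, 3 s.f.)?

y_t = L₀(1 − e^(−k_1 t)) = 19.0 × (1 − e^(−0.239×5.44))
= 19.0 × (1 − 0.2725) = 19.0 × 0.7275 = 13.82 mg/L.

y ≈ 13.8 mg/L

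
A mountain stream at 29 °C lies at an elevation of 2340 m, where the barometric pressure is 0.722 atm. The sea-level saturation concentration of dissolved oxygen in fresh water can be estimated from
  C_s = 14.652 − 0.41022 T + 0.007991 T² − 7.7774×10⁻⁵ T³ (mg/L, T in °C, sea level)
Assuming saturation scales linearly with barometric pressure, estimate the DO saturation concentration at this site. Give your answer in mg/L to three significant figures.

C_s ≈ 5.47 mg/L

At sea level: C_s = 14.652 − 0.41022×29 + 0.007991×29² − 7.7774×10⁻⁵×29³ = 7.579 mg/L.
Pressure correction: C_s' = 7.579 × 0.722 = 5.472 mg/L.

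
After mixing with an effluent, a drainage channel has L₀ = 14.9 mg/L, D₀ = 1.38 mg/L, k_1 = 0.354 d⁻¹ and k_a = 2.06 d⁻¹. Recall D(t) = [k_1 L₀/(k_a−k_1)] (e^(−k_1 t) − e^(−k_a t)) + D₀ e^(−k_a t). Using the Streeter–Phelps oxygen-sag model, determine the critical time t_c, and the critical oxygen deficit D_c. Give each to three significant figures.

t_c = [1/(k_a−k_1)] ln[(k_a/k_1)(1 − D₀(k_a−k_1)/(k_1 L₀))]
= [1/(2.06−0.354)] ln[(2.06/0.354)(1 − 1.38×1.706/(0.354×14.9))]
= (1/1.706) ln[5.819 × 0.5537] = 0.5862 × ln(3.222) = 0.5862 × 1.170 = 0.6858 d.
D_c = (k_1/k_a) L₀ e^(−k_1 t_c) = (0.354/2.06) × 14.9 × e^(−0.354×0.6858) = 0.1718 × 14.9 × 0.7845 = 2.009 mg/L.

t_c ≈ 0.686 d; D_c ≈ 2.01 mg/L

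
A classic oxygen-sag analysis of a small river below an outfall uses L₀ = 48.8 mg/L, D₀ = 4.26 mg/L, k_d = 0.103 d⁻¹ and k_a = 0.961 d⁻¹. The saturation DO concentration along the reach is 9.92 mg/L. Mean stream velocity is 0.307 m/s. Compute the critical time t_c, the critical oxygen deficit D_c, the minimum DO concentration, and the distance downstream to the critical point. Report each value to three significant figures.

t_c = [1/(k_a−k_d)] ln[(k_a/k_d)(1 − D₀(k_a−k_d)/(k_d L₀))]
= [1/(0.961−0.103)] ln[(0.961/0.103)(1 − 4.26×0.8580/(0.103×48.8))]
= (1/0.8580) ln[9.330 × 0.2728] = 1.166 × ln(2.545) = 1.166 × 0.9343 = 1.089 d.
D_c = (k_d/k_a) L₀ e^(−k_d t_c) = (0.103/0.961) × 48.8 × e^(−0.103×1.089) = 0.1072 × 48.8 × 0.8939 = 4.675 mg/L.
Minimum DO = C_s − D_c = 9.92 − 4.675 = 5.245 mg/L.
x_c = v t_c = 0.307 m/s × 1.089 d × 86400 s/d = 28880 m ≈ 28.9 km.

t_c ≈ 1.09 d; D_c ≈ 4.68 mg/L; min DO ≈ 5.24 mg/L; x_c ≈ 28.9 km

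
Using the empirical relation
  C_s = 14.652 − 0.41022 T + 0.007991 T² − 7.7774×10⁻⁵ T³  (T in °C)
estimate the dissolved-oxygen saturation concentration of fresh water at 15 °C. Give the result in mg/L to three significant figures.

C_s ≈ 10.0 mg/L

C_s = 14.652 − 0.41022×15 + 0.007991×15² − 7.7774×10⁻⁵×15³ = 10.03 mg/L.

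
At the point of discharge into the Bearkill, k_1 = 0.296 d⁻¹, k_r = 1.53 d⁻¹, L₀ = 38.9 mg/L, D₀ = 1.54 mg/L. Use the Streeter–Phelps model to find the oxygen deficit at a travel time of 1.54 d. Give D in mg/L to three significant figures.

D ≈ 5.18 mg/L

k_1 L₀/(k_r−k_1) = 0.296×38.9/(1.53−0.296) = 11.51/1.234 = 9.331 mg/L.
e^(−k_1 t) = e^(−0.296×1.540) = 0.6339; e^(−k_r t) = e^(−1.53×1.540) = 0.09478.
D = 9.331 × (0.6339 − 0.09478) + 1.54 × 0.09478 = 5.031 + 0.1460 = 5.177 mg/L.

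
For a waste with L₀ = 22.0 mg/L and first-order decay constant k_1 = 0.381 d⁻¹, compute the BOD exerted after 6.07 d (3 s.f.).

y ≈ 19.8 mg/L

y_t = L₀(1 − e^(−k_1 t)) = 22.0 × (1 − e^(−0.381×6.07))
= 22.0 × (1 − 0.09900) = 22.0 × 0.9010 = 19.82 mg/L.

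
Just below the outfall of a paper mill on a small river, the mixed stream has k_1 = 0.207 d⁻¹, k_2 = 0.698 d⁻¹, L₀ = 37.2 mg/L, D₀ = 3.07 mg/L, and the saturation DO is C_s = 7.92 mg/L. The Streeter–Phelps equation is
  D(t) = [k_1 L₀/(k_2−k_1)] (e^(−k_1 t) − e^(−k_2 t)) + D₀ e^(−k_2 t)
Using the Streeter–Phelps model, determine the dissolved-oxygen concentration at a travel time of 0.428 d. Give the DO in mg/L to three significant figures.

DO ≈ 2.92 mg/L

k_1 L₀/(k_2−k_1) = 0.207×37.2/(0.698−0.207) = 7.700/0.4910 = 15.68 mg/L.
e^(−k_1 t) = e^(−0.207×0.4280) = 0.9152; e^(−k_2 t) = e^(−0.698×0.4280) = 0.7417.
D = 15.68 × (0.9152 − 0.7417) + 3.07 × 0.7417 = 2.720 + 2.277 = 4.998 mg/L.
DO = C_s − D = 7.92 − 4.998 = 2.922 mg/L.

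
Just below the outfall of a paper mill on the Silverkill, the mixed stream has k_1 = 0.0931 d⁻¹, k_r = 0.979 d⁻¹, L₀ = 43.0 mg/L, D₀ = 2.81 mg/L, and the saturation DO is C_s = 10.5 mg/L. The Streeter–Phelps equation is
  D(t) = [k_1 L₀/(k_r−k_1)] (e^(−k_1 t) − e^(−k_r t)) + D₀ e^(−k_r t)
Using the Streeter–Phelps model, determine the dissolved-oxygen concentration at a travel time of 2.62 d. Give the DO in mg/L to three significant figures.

k_1 L₀/(k_r−k_1) = 0.0931×43.0/(0.979−0.0931) = 4.003/0.8859 = 4.519 mg/L.
e^(−k_1 t) = e^(−0.0931×2.620) = 0.7835; e^(−k_r t) = e^(−0.979×2.620) = 0.07692.
D = 4.519 × (0.7835 − 0.07692) + 2.81 × 0.07692 = 3.193 + 0.2161 = 3.409 mg/L.
DO = C_s − D = 10.5 − 3.409 = 7.091 mg/L.

DO ≈ 7.09 mg/L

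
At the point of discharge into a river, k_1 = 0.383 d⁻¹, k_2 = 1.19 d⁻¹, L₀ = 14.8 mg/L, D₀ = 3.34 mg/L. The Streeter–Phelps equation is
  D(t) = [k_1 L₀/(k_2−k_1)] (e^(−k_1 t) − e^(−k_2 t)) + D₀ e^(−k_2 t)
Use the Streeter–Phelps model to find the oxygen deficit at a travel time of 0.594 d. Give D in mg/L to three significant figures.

D ≈ 3.78 mg/L

k_1 L₀/(k_2−k_1) = 0.383×14.8/(1.19−0.383) = 5.668/0.8070 = 7.024 mg/L.
e^(−k_1 t) = e^(−0.383×0.5940) = 0.7965; e^(−k_2 t) = e^(−1.19×0.5940) = 0.4932.
D = 7.024 × (0.7965 − 0.4932) + 3.34 × 0.4932 = 2.131 + 1.647 = 3.778 mg/L.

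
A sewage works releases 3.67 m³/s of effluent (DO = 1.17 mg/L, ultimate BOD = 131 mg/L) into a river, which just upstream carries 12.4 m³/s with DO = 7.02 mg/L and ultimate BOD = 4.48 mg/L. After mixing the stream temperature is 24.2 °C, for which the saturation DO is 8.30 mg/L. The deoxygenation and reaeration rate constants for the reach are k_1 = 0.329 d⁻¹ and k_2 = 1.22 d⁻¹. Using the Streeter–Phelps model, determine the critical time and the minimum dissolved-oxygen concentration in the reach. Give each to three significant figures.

Mixed DO = (12.4×7.02 + 3.67×1.17)/(12.4+3.67) = 91.34/16.07 = 5.684 mg/L.
Mixed L₀ = (12.4×4.48 + 3.67×131)/(16.07) = 536.3/16.07 = 33.37 mg/L.
Initial deficit D₀ = C_s − DO₀ = 8.30 − 5.684 = 2.616 mg/L.
t_c = (1/0.8910) ln[(1.22/0.329)(1 − 2.616×0.8910/(0.329×33.37))] = 1.122 × ln(2.921) = 1.203 d.
D_c = (0.329/1.22) × 33.37 × e^(−0.329×1.203) = 0.2697 × 33.37 × 0.6731 = 6.058 mg/L.
Minimum DO = 8.30 − 6.058 = 2.242 mg/L.

t_c ≈ 1.20 d; minimum DO ≈ 2.24 mg/L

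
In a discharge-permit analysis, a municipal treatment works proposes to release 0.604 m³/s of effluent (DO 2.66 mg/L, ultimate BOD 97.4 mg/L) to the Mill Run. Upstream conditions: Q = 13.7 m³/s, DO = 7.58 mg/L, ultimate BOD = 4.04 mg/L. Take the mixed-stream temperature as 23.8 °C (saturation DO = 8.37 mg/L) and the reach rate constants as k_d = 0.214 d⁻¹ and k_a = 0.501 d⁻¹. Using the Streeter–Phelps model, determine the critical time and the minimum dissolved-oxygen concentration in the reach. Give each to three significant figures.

t_c ≈ 2.32 d; minimum DO ≈ 6.30 mg/L

Mixed DO = (13.7×7.58 + 0.604×2.66)/(13.7+0.604) = 105.5/14.30 = 7.372 mg/L.
Mixed L₀ = (13.7×4.04 + 0.604×97.4)/(14.30) = 114.2/14.30 = 7.982 mg/L.
Initial deficit D₀ = C_s − DO₀ = 8.37 − 7.372 = 0.9978 mg/L.
t_c = (1/0.2870) ln[(0.501/0.214)(1 − 0.9978×0.2870/(0.214×7.982))] = 3.484 × ln(1.949) = 2.325 d.
D_c = (0.214/0.501) × 7.982 × e^(−0.214×2.325) = 0.4271 × 7.982 × 0.6081 = 2.073 mg/L.
Minimum DO = 8.37 − 2.073 = 6.297 mg/L.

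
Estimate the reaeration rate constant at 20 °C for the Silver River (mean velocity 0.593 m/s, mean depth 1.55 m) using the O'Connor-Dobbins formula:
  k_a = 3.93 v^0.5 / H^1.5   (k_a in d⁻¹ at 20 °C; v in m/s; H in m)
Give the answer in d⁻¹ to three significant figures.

k_a = 3.93 × 0.593^0.5 / 1.55^1.5 = 3.93 × 0.7701 / 1.930 = 1.568 d⁻¹.

k_a ≈ 1.57 d⁻¹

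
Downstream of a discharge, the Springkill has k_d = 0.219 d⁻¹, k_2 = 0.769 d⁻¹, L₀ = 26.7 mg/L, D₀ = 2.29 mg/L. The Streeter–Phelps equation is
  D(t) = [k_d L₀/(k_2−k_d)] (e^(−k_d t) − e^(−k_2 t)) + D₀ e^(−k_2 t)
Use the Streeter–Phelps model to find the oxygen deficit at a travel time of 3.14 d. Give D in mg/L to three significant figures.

D ≈ 4.60 mg/L

k_d L₀/(k_2−k_d) = 0.219×26.7/(0.769−0.219) = 5.847/0.5500 = 10.63 mg/L.
e^(−k_d t) = e^(−0.219×3.140) = 0.5028; e^(−k_2 t) = e^(−0.769×3.140) = 0.08940.
D = 10.63 × (0.5028 − 0.08940) + 2.29 × 0.08940 = 4.395 + 0.2047 = 4.599 mg/L.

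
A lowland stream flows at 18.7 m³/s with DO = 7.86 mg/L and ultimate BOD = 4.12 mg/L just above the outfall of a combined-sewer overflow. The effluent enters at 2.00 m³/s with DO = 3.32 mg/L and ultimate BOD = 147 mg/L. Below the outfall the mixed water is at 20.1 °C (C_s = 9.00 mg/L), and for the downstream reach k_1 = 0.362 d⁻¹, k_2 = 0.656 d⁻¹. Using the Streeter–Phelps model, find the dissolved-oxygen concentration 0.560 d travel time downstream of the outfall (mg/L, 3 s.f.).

Mixed DO = (18.7×7.86 + 2.00×3.32)/(18.7+2.00) = 153.6/20.70 = 7.421 mg/L.
Mixed L₀ = (18.7×4.12 + 2.00×147)/(20.70) = 371.0/20.70 = 17.92 mg/L.
Initial deficit D₀ = C_s − DO₀ = 9.00 − 7.421 = 1.579 mg/L.
D(0.560) = [0.362×17.92/(0.656−0.362)](e^(−0.362×0.560) − e^(−0.656×0.560)) + 1.579 e^(−0.656×0.560)
= 22.07 × (0.8165 − 0.6926) + 1.579 × 0.6926 = 3.829 mg/L.
DO = 9.00 − 3.829 = 5.171 mg/L.

DO ≈ 5.17 mg/L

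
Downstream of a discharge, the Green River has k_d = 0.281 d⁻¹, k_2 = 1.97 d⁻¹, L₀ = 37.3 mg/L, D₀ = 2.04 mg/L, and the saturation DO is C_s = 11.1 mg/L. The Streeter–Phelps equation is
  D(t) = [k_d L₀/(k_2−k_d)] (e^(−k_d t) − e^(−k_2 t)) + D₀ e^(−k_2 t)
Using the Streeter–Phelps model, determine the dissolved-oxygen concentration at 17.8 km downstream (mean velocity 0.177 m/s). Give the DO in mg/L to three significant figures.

DO ≈ 7.05 mg/L

Travel time t = x/v = 17.8 km / (0.177 m/s) = 17800 m / 0.177 m/s = 100600 s = 1.164 d.
k_d L₀/(k_2−k_d) = 0.281×37.3/(1.97−0.281) = 10.48/1.689 = 6.206 mg/L.
e^(−k_d t) = e^(−0.281×1.164) = 0.7210; e^(−k_2 t) = e^(−1.97×1.164) = 0.1010.
D = 6.206 × (0.7210 − 0.1010) + 2.04 × 0.1010 = 3.848 + 0.2060 = 4.054 mg/L.
DO = C_s − D = 11.1 − 4.054 = 7.046 mg/L.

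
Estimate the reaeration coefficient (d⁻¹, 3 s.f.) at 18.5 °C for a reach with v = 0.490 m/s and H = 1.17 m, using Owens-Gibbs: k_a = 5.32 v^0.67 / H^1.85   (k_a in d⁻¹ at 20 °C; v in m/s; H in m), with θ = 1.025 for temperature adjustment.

k_a(20) = 5.32 × 0.490^0.67 / 1.17^1.85 = 5.32 × 0.6201 / 1.337 = 2.467 d⁻¹.
k_a(18.5) = 2.467 × 1.025^(18.5−20) = 2.467 × 0.9636 = 2.377 d⁻¹.

k_a ≈ 2.38 d⁻¹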